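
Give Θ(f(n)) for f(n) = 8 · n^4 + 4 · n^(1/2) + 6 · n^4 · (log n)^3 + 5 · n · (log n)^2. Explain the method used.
f(n) ∈ Θ(n^4 · (log n)^3)

Compare the terms by growth order. For large n, n^a · (log n)^b dominates n^a' · (log n)^b' iff a > a', or (a = a' and b > b'). Ranking the 4 terms shows the dominant one is 6 · n^4 · (log n)^3. Hence f(n) ∈ Θ(n^4 · (log n)^3).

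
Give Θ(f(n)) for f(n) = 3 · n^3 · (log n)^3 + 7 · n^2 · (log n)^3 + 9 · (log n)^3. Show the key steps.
f(n) ∈ Θ(n^3 · (log n)^3)

Compare the terms by growth order. For large n, n^a · (log n)^b dominates n^a' · (log n)^b' iff a > a', or (a = a' and b > b'). Ranking the 3 terms shows the dominant one is 3 · n^3 · (log n)^3. Hence f(n) ∈ Θ(n^3 · (log n)^3).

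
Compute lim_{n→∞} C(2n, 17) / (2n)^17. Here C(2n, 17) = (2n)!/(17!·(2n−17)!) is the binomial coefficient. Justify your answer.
lim = 1/17! = 1/355687428096000

With N = 2n → ∞: C(N, 17) / N^17 = [N(N−1)…(N−16)] / (17! · N^17) = (1/17!) · 1 · (1 − 1/(2n)) · … · (1 − 16/(2n)). Each factor → 1 as N → ∞, so the limit is 1/17! = 1/355687428096000.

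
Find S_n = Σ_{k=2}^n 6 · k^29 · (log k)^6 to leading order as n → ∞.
S_n ~ n^30 · (log n)^6 / 5

By integral comparison, S_n = ∫_1^n 6 · x^29 · (log x)^6 dx + O(n^29 · (log n)^6). For the integral, the leading term of ∫_1^n x^29 (log x)^6 dx is n^30/30 · (log n)^6 (by repeated integration by parts; each step lowers the log-exponent and produces a relatively O(1/log n) correction). Hence S_n ~ n^30 · (log n)^6 / 5.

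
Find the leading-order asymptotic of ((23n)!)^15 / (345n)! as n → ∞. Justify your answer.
((23n)!)^15/(345n)! ~ ((2π·23n)^(14/2) / sqrt(15)) · 15^(−15·23n)  →  0

Write N = 23n. Stirling: N! ~ sqrt(2π N)(N/e)^N and (15N)! ~ sqrt(2π·15N)·(15N/e)^(15N).
  (N!)^15/(15N)! ~ (2π N)^(15/2) (N/e)^(15N) / [sqrt(2π·15N) (15N/e)^(15N)]
     = (2π N)^(15/2) / sqrt(2π·15N) · (N/(15N))^(15N)
     = (2π N)^((15−1)/2) / sqrt(15) · 15^(−15N).
Since 15^15 > 1, the factor 15^(−15N) decays exponentially, so the ratio → 0. Substituting N = 23n gives the stated form.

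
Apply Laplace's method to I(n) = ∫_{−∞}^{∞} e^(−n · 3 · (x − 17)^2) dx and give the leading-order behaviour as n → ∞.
I(n) = sqrt(π/(3n))

Here φ(x) = 3 · (x − 17)^2 has its unique minimum at x* = 17 with φ(x*) = 0 and φ''(x*) = 6. Laplace's method gives
  I(n) ~ e^(−n φ(x*)) · sqrt(2π / (n · φ''(x*))) = sqrt(2π / (6n)) = sqrt(π/(3n)).
This is exact: substituting u = (x − 17)·sqrt(3n) gives I(n) = (1/sqrt(3n)) ∫_{−∞}^{∞} e^(−u^2) du = sqrt(π/(3n)).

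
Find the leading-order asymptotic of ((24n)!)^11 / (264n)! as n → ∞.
((24n)!)^11/(264n)! ~ ((2π·24n)^(10/2) / sqrt(11)) · 11^(−11·24n)  →  0

Write N = 24n. Stirling: N! ~ sqrt(2π N)(N/e)^N and (11N)! ~ sqrt(2π·11N)·(11N/e)^(11N).
  (N!)^11/(11N)! ~ (2π N)^(11/2) (N/e)^(11N) / [sqrt(2π·11N) (11N/e)^(11N)]
     = (2π N)^(11/2) / sqrt(2π·11N) · (N/(11N))^(11N)
     = (2π N)^((11−1)/2) / sqrt(11) · 11^(−11N).
Since 11^11 > 1, the factor 11^(−11N) decays exponentially, so the ratio → 0. Substituting N = 24n gives the stated form.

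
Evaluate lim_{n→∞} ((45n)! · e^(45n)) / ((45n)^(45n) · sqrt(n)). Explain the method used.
lim = sqrt(2π·45)

Stirling: (45n)! ~ sqrt(2π·45n) · (45n/e)^(45n). Hence
  (45n)! · e^(45n) / (45n)^(45n) ~ sqrt(2π·45n).
Dividing by sqrt(n): sqrt(2π·45n) / sqrt(n) = sqrt(2π·45) · n^((1−1)/2), so the limit is sqrt(2π·45).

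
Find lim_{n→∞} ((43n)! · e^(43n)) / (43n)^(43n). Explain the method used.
lim = ∞

Stirling: (43n)! ~ sqrt(2π·43n) · (43n/e)^(43n). Hence
  (43n)! · e^(43n) / (43n)^(43n) ~ sqrt(2π·43n) = sqrt(2π·43) · sqrt(n) → ∞.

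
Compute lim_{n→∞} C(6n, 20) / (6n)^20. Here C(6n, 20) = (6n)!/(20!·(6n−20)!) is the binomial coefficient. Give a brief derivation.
lim = 1/20! = 1/2432902008176640000

With N = 6n → ∞: C(N, 20) / N^20 = [N(N−1)…(N−19)] / (20! · N^20) = (1/20!) · 1 · (1 − 1/(6n)) · … · (1 − 19/(6n)). Each factor → 1 as N → ∞, so the limit is 1/20! = 1/2432902008176640000.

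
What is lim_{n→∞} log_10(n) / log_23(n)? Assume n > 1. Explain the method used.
lim = ln(23) / ln(10) = log_10(23)

Change of base: log_10(n) = ln n / ln 10 and log_23(n) = ln n / ln 23. The ratio is (ln n / ln 10) · (ln 23 / ln n) = ln 23 / ln 10, a constant independent of n. So the limit is ln 23 / ln 10 = log_10(23).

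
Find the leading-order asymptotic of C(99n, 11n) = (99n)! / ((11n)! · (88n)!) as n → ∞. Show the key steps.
C(99n, 11n) ~ (387420489/16777216)^(11n) · sqrt(9/(16π·11n))

Write N = 11n. Apply Stirling to each factorial:
  (9N)! ~ sqrt(2π·9N) · (9N/e)^(9N),
  N! ~ sqrt(2π N) · (N/e)^N,
  (8N)! ~ sqrt(2π·8N) · (8N/e)^(8N).
The exponential factors combine to (9N)^(9N) / (N^N · (8N)^(8N)) = 9^(9N)/8^(8N) = (9^9/8^8)^N = (387420489/16777216)^N.
The square-root prefactors combine to sqrt(2π·9N) / (sqrt(2π N)·sqrt(2π·8N)) = sqrt(9 / (2π·8·N)) = sqrt(9/(16π·11n)).
Substituting N = 11n: C(99n, 11n) ~ (387420489/16777216)^(11n) · sqrt(9/(16π·11n)).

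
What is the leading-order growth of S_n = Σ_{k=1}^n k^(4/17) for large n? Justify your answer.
S_n ~ (17/21) · n^(21/17)

Integral comparison: Σ_{k=1}^n k^(4/17) = ∫_0^n x^(4/17) dx + O(n^(4/17)). The integral is n^(1 + 4/17) / (1 + 4/17) = n^((4+17)/17) / ((4+17)/17) = (17/21) · n^(21/17).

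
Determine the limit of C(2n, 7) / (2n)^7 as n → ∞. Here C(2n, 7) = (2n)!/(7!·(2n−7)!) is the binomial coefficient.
lim = 1/7! = 1/5040

With N = 2n → ∞: C(N, 7) / N^7 = [N(N−1)…(N−6)] / (7! · N^7) = (1/7!) · 1 · (1 − 1/(2n)) · … · (1 − 6/(2n)). Each factor → 1 as N → ∞, so the limit is 1/7! = 1/5040.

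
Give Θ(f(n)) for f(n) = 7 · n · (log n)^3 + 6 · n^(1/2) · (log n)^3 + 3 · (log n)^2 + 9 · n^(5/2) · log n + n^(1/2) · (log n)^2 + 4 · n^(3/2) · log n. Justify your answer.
f(n) ∈ Θ(n^(5/2) · log n)

Compare the terms by growth order. For large n, n^a · (log n)^b dominates n^a' · (log n)^b' iff a > a', or (a = a' and b > b'). Ranking the 6 terms shows the dominant one is 9 · n^(5/2) · log n. Hence f(n) ∈ Θ(n^(5/2) · log n).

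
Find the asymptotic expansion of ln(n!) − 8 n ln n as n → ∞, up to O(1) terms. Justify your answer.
ln(n!) − 8 n ln n = −7 n ln n − n + (1/2) ln(2π n) + O(1/n)

Stirling: ln((n)!) = n ln(n) − n + (1/2) ln(2π·n) + O(1/n).
Here n ln(n) = n ln n.
Subtract 8n ln n: leading term is (1 − 8) n ln n = −7 n ln n. The next term is −n. Then the (1/2) ln(2π·n) correction.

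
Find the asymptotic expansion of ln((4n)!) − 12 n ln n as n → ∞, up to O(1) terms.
ln((4n)!) − 12 n ln n = −8 n ln n + 4(ln 4 − 1) n + (1/2) ln(2π·4n) + O(1/n)

Stirling: ln((4n)!) = 4n ln(4n) − 4n + (1/2) ln(2π·4n) + O(1/n).
Expand 4n ln(4n) = 4n (ln n + ln 4) = 4n ln n + 4n ln 4.
Subtract 12n ln n: leading term is (4 − 12) n ln n = −8 n ln n. The next term is 4n ln 4 − 4n = 4(ln 4 − 1) n. Then the (1/2) ln(2π·4n) correction.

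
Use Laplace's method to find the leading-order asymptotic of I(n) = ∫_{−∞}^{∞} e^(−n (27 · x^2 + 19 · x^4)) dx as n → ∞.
I(n) ~ sqrt(π/(27n))

φ(x) = 27 · x^2 + 19 · x^4 has its unique global minimum at x* = 0 (since φ'(x) = 54x + 76x^3 = 0 only at x = 0 for real x with both coefficients positive, and φ → ∞ as |x| → ∞). At x* = 0, φ(0) = 0 and φ''(0) = 54. Laplace's method then gives
  I(n) ~ sqrt(2π / (n · φ''(0))) · e^(−n φ(0)) = sqrt(2π / (54n)) = sqrt(π/(27n)).
The 19 · x^4 term contributes only at subleading order (an O(1/n) relative correction).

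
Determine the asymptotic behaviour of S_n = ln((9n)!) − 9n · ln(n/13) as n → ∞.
S_n ~ 9n · (ln 117 − 1) + O(ln n)

Stirling: ln((9n)!) = 9n ln(9n) − 9n + O(ln n).
  S_n = 9n ln(9n) − 9n − 9n ln(n/13) + O(ln n)
      = 9n ln(9n) − 9n ln n + 9n ln 13 − 9n + O(ln n)
      = 9n ln 9 + 9n ln 13 − 9n + O(ln n)
      = 9n (ln 117 − 1) + O(ln n).
Numerically ln(117) − 1 ≈ 3.7622.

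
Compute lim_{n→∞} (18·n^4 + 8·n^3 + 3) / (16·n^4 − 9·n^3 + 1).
lim = 18/16 = 9/8

For large n the leading n^4 terms dominate both numerator and denominator. Dividing top and bottom by n^4, every other term tends to 0, leaving 18/16 = 9/8.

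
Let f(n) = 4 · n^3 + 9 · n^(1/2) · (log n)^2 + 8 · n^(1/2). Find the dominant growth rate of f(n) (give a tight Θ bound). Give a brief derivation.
f(n) ∈ Θ(n^3)

Compare the terms by growth order. For large n, n^a · (log n)^b dominates n^a' · (log n)^b' iff a > a', or (a = a' and b > b'). Ranking the 3 terms shows the dominant one is 4 · n^3. Hence f(n) ∈ Θ(n^3).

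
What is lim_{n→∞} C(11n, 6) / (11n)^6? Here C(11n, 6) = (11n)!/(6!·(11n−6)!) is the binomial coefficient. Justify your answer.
lim = 1/6! = 1/720

With N = 11n → ∞: C(N, 6) / N^6 = [N(N−1)…(N−5)] / (6! · N^6) = (1/6!) · 1 · (1 − 1/(11n)) · … · (1 − 5/(11n)). Each factor → 1 as N → ∞, so the limit is 1/6! = 1/720.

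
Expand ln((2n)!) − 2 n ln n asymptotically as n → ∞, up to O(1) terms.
ln((2n)!) − 2 n ln n = 2(ln 2 − 1) n + (1/2) ln(2π·2n) + O(1/n)

Stirling: ln((2n)!) = 2n ln(2n) − 2n + (1/2) ln(2π·2n) + O(1/n).
Since 2n ln(2n) = 2n ln n + 2n ln 2, subtracting 2n ln n cancels the n ln n term exactly. What remains is 2(ln 2 − 1) n + (1/2) ln(2π·2n) + O(1/n).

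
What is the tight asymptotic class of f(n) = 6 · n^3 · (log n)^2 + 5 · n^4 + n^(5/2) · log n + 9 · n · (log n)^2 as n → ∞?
f(n) ∈ Θ(n^4)

Compare the terms by growth order. For large n, n^a · (log n)^b dominates n^a' · (log n)^b' iff a > a', or (a = a' and b > b'). Ranking the 4 terms shows the dominant one is 5 · n^4. Hence f(n) ∈ Θ(n^4).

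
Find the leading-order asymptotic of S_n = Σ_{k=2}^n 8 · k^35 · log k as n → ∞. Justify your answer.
S_n ~ 2 · n^36 log n / 9 − n^36 / 162

By integral comparison, S_n = ∫_1^n 8 · x^35 · log x dx + O(n^35 · log n). For the integral, ∫ x^35 log x dx = n^36 log n / 36 − n^36/1296 (integration by parts). Hence S_n ~ 2 · n^36 log n / 9 − n^36 / 162.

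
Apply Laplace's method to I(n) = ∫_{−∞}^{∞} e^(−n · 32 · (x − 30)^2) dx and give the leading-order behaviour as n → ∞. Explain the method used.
I(n) = sqrt(π/(32n))

Here φ(x) = 32 · (x − 30)^2 has its unique minimum at x* = 30 with φ(x*) = 0 and φ''(x*) = 64. Laplace's method gives
  I(n) ~ e^(−n φ(x*)) · sqrt(2π / (n · φ''(x*))) = sqrt(2π / (64n)) = sqrt(π/(32n)).
This is exact: substituting u = (x − 30)·sqrt(32n) gives I(n) = (1/sqrt(32n)) ∫_{−∞}^{∞} e^(−u^2) du = sqrt(π/(32n)).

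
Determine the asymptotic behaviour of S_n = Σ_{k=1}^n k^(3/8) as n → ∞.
S_n ~ (8/11) · n^(11/8)

Integral comparison: Σ_{k=1}^n k^(3/8) = ∫_0^n x^(3/8) dx + O(n^(3/8)). The integral is n^(1 + 3/8) / (1 + 3/8) = n^((3+8)/8) / ((3+8)/8) = (8/11) · n^(11/8).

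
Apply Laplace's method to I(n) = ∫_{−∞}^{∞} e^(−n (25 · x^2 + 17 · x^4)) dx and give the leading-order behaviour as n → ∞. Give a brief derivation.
I(n) ~ sqrt(π/(25n))

φ(x) = 25 · x^2 + 17 · x^4 has its unique global minimum at x* = 0 (since φ'(x) = 50x + 68x^3 = 0 only at x = 0 for real x with both coefficients positive, and φ → ∞ as |x| → ∞). At x* = 0, φ(0) = 0 and φ''(0) = 50. Laplace's method then gives
  I(n) ~ sqrt(2π / (n · φ''(0))) · e^(−n φ(0)) = sqrt(2π / (50n)) = sqrt(π/(25n)).
The 17 · x^4 term contributes only at subleading order (an O(1/n) relative correction).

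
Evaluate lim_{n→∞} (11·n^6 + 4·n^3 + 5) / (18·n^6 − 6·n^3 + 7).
lim = 11/18

For large n the leading n^6 terms dominate both numerator and denominator. Dividing top and bottom by n^6, every other term tends to 0, leaving 11/18.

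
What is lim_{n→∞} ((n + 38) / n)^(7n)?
lim = e^266

Rewrite as (1 + 38/n)^(7n). By the standard limit (1 + x/n)^n → e^x, we have (1 + 38/n)^n → e^38, and raising to the 7th power gives e^266.
More precisely, ln[(1 + 38/n)^(7n)] = 7n · ln(1 + 38/n) = 7n · (38/n + O(1/n^2)) = 266 + O(1/n) → 266.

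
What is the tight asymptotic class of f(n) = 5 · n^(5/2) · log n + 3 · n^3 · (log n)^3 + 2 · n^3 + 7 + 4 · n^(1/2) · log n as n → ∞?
f(n) ∈ Θ(n^3 · (log n)^3)

Compare the terms by growth order. For large n, n^a · (log n)^b dominates n^a' · (log n)^b' iff a > a', or (a = a' and b > b'). Ranking the 5 terms shows the dominant one is 3 · n^3 · (log n)^3. Hence f(n) ∈ Θ(n^3 · (log n)^3).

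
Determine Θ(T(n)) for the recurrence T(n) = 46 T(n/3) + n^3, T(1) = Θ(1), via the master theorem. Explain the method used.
T(n) = Θ(n^(log_3 46))

Master theorem: compare f(n) = n^3 to n^(log_3 46) where log_3 46 ≈ 3.485. Since 3 < log_3 46, we have f(n) = O(n^(log_3 46 − ε)) for some ε > 0 — Case 1. Hence T(n) = Θ(n^(log_3 46)).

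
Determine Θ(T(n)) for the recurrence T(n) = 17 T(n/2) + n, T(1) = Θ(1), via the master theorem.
T(n) = Θ(n^(log_2 17))

Master theorem: compare f(n) = n to n^(log_2 17) where log_2 17 ≈ 4.087. Since 1 < log_2 17, we have f(n) = O(n^(log_2 17 − ε)) for some ε > 0 — Case 1. Hence T(n) = Θ(n^(log_2 17)).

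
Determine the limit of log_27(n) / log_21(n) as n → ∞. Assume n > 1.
lim = ln(21) / ln(27) = log_27(21)

Change of base: log_27(n) = ln n / ln 27 and log_21(n) = ln n / ln 21. The ratio is (ln n / ln 27) · (ln 21 / ln n) = ln 21 / ln 27, a constant independent of n. So the limit is ln 21 / ln 27 = log_27(21).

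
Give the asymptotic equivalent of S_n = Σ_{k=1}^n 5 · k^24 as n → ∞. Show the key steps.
S_n ~ n^25 / 5

By integral comparison (Euler-Maclaurin), Σ_{k=1}^n 5 · k^24 = 5 · ∫_0^n x^24 dx + O(n^24) = 5 · n^25/25 = n^25 / 5 + O(n^24). (Equivalently, Faulhaber's formula gives the same leading term.)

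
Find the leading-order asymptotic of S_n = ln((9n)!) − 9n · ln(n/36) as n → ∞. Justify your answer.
S_n ~ 9n · (ln 324 − 1) + O(ln n)

Stirling: ln((9n)!) = 9n ln(9n) − 9n + O(ln n).
  S_n = 9n ln(9n) − 9n − 9n ln(n/36) + O(ln n)
      = 9n ln(9n) − 9n ln n + 9n ln 36 − 9n + O(ln n)
      = 9n ln 9 + 9n ln 36 − 9n + O(ln n)
      = 9n (ln 324 − 1) + O(ln n).
Numerically ln(324) − 1 ≈ 4.7807.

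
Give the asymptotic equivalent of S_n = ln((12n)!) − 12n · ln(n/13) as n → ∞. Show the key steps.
S_n ~ 12n · (ln 156 − 1) + O(ln n)

Stirling: ln((12n)!) = 12n ln(12n) − 12n + O(ln n).
  S_n = 12n ln(12n) − 12n − 12n ln(n/13) + O(ln n)
      = 12n ln(12n) − 12n ln n + 12n ln 13 − 12n + O(ln n)
      = 12n ln 12 + 12n ln 13 − 12n + O(ln n)
      = 12n (ln 156 − 1) + O(ln n).
Numerically ln(156) − 1 ≈ 4.0499.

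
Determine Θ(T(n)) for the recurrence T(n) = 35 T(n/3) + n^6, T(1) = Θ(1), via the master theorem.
T(n) = Θ(n^6)

log_3 35 ≈ 3.236. f(n) = n^6 dominates n^(log_3 35) since 6 > 3.236, and the regularity condition a·f(n/b) = 35·(n/3)^6 = (35/729)·n^6 ≤ c·f(n) holds with c = 35/729 ≈ 0.048 < 1. So this is Case 3: T(n) = Θ(f(n)) = Θ(n^6).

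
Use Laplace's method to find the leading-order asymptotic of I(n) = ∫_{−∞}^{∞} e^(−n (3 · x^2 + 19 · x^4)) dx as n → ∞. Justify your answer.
I(n) ~ sqrt(π/(3n))

φ(x) = 3 · x^2 + 19 · x^4 has its unique global minimum at x* = 0 (since φ'(x) = 6x + 76x^3 = 0 only at x = 0 for real x with both coefficients positive, and φ → ∞ as |x| → ∞). At x* = 0, φ(0) = 0 and φ''(0) = 6. Laplace's method then gives
  I(n) ~ sqrt(2π / (n · φ''(0))) · e^(−n φ(0)) = sqrt(2π / (6n)) = sqrt(π/(3n)).
The 19 · x^4 term contributes only at subleading order (an O(1/n) relative correction).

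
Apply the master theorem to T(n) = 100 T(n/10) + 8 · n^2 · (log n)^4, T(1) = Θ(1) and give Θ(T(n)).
T(n) = Θ(n^2 · (log n)^5)

Here log_10 100 = 2 and f(n) = 8 · n^2 · (log n)^4 = Θ(n^(log_10 100) · (log n)^4). This is the extended Case 2 of the master theorem (f matches the critical exponent up to log factors), giving T(n) = Θ(n^(log_10 100) · (log n)^(4+1)) = Θ(n^2 · (log n)^5).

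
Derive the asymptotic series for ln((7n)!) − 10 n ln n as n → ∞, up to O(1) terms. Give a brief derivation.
ln((7n)!) − 10 n ln n = −3 n ln n + 7(ln 7 − 1) n + (1/2) ln(2π·7n) + O(1/n)

Stirling: ln((7n)!) = 7n ln(7n) − 7n + (1/2) ln(2π·7n) + O(1/n).
Expand 7n ln(7n) = 7n (ln n + ln 7) = 7n ln n + 7n ln 7.
Subtract 10n ln n: leading term is (7 − 10) n ln n = −3 n ln n. The next term is 7n ln 7 − 7n = 7(ln 7 − 1) n. Then the (1/2) ln(2π·7n) correction.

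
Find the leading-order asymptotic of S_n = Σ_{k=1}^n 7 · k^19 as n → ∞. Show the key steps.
S_n ~ 7 · n^20 / 20

By integral comparison (Euler-Maclaurin), Σ_{k=1}^n 7 · k^19 = 7 · ∫_0^n x^19 dx + O(n^19) = 7 · n^20/20 + O(n^19). (Equivalently, Faulhaber's formula gives the same leading term.)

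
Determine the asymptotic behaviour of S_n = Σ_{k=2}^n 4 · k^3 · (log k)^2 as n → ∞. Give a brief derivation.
S_n ~ n^4 · (log n)^2

By integral comparison, S_n = ∫_1^n 4 · x^3 · (log x)^2 dx + O(n^3 · (log n)^2). For the integral, the leading term of ∫_1^n x^3 (log x)^2 dx is n^4/4 · (log n)^2 (by repeated integration by parts; each step lowers the log-exponent and produces a relatively O(1/log n) correction). Hence S_n ~ n^4 · (log n)^2.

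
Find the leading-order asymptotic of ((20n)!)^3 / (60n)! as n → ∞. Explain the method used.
((20n)!)^3/(60n)! ~ ((2π·20n)^(2/2) / sqrt(3)) · 3^(−3·20n)  →  0

Write N = 20n. Stirling: N! ~ sqrt(2π N)(N/e)^N and (3N)! ~ sqrt(2π·3N)·(3N/e)^(3N).
  (N!)^3/(3N)! ~ (2π N)^(3/2) (N/e)^(3N) / [sqrt(2π·3N) (3N/e)^(3N)]
     = (2π N)^(3/2) / sqrt(2π·3N) · (N/(3N))^(3N)
     = (2π N)^((3−1)/2) / sqrt(3) · 3^(−3N).
Since 3^3 > 1, the factor 3^(−3N) decays exponentially, so the ratio → 0. Substituting N = 20n gives the stated form.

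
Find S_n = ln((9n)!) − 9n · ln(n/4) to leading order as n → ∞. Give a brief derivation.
S_n ~ 9n · (ln 36 − 1) + O(ln n)

Stirling: ln((9n)!) = 9n ln(9n) − 9n + O(ln n).
  S_n = 9n ln(9n) − 9n − 9n ln(n/4) + O(ln n)
      = 9n ln(9n) − 9n ln n + 9n ln 4 − 9n + O(ln n)
      = 9n ln 9 + 9n ln 4 − 9n + O(ln n)
      = 9n (ln 36 − 1) + O(ln n).
Numerically ln(36) − 1 ≈ 2.5835.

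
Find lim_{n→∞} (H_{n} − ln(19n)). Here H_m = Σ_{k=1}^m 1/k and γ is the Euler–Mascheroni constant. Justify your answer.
lim = −ln 19 + γ

By Euler-Maclaurin, H_m = ln m + γ + O(1/m). So
  H_{n} − ln(19n) = ln(n) + γ − ln(19n) + O(1/n)
                       = ln(1/19) + γ + O(1/n).
Hence the limit is ln(1/19) + γ.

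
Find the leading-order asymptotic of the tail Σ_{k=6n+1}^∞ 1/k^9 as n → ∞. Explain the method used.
Σ_{k>6n} 1/k^9 ~ 1/(8 · (6n)^8)

Compare to the integral: ∫_{6n}^∞ x^(−9) dx = [−x^(−8)/8]_{6n}^∞ = 1/((9−1)·(6n)^8). Euler-Maclaurin then gives
  Σ_{k>6n} 1/k^9 = ∫_{6n}^∞ dx/x^9 − 1/(2·(6n)^9) + O(1/(6n)^10).
(Equivalently this is ζ(9) − Σ_{k≤6n} 1/k^9.)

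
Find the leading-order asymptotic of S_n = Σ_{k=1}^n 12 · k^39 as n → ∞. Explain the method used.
S_n ~ 3 · n^40 / 10

By integral comparison (Euler-Maclaurin), Σ_{k=1}^n 12 · k^39 = 12 · ∫_0^n x^39 dx + O(n^39) = 12 · n^40/40 = 3 · n^40 / 10 + O(n^39). (Equivalently, Faulhaber's formula gives the same leading term.)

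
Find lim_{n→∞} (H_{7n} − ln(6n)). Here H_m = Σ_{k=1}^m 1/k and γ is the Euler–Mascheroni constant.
lim = ln(7/6) + γ

By Euler-Maclaurin, H_m = ln m + γ + O(1/m). So
  H_{7n} − ln(6n) = ln(7n) + γ − ln(6n) + O(1/n)
                       = ln(7/6) + γ + O(1/n).
Hence the limit is ln(7/6) + γ.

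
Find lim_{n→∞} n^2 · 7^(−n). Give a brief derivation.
lim = 0

Exponentials with base > 1 dominate every fixed polynomial: for any fixed c, n^c / 7^n → 0 as n → ∞ (e.g. by the ratio test, or by writing 7^n = e^(n ln 7) and noting e^(n ln 7) / n^c → ∞). Hence n^2 · 7^(−n) = n^2 / 7^n → 0.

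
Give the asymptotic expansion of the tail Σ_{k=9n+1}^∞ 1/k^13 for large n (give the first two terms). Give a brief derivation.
Σ_{k>9n} 1/k^13 = 1/(12 · (9n)^12) − 1/(2 · (9n)^13) + O(1/(9n)^14)

Compare to the integral: ∫_{9n}^∞ x^(−13) dx = [−x^(−12)/12]_{9n}^∞ = 1/((13−1)·(9n)^12). The Euler-Maclaurin correction adds −f(9n)/2 = −1/(2·(9n)^13). Euler-Maclaurin then gives
  Σ_{k>9n} 1/k^13 = ∫_{9n}^∞ dx/x^13 − 1/(2·(9n)^13) + O(1/(9n)^14).
(Equivalently this is ζ(13) − Σ_{k≤9n} 1/k^13.)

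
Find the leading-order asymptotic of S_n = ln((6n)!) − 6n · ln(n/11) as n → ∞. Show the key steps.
S_n ~ 6n · (ln 66 − 1) + O(ln n)

Stirling: ln((6n)!) = 6n ln(6n) − 6n + O(ln n).
  S_n = 6n ln(6n) − 6n − 6n ln(n/11) + O(ln n)
      = 6n ln(6n) − 6n ln n + 6n ln 11 − 6n + O(ln n)
      = 6n ln 6 + 6n ln 11 − 6n + O(ln n)
      = 6n (ln 66 − 1) + O(ln n).
Numerically ln(66) − 1 ≈ 3.1897.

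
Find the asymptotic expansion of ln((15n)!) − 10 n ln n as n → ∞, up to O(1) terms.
ln((15n)!) − 10 n ln n = 5 n ln n + 15(ln 15 − 1) n + (1/2) ln(2π·15n) + O(1/n)

Stirling: ln((15n)!) = 15n ln(15n) − 15n + (1/2) ln(2π·15n) + O(1/n).
Expand 15n ln(15n) = 15n (ln n + ln 15) = 15n ln n + 15n ln 15.
Subtract 10n ln n: leading term is (15 − 10) n ln n = 5 n ln n. The next term is 15n ln 15 − 15n = 15(ln 15 − 1) n. Then the (1/2) ln(2π·15n) correction.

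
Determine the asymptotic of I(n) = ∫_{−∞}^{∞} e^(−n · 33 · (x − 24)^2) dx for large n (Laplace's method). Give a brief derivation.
I(n) = sqrt(π/(33n))

Here φ(x) = 33 · (x − 24)^2 has its unique minimum at x* = 24 with φ(x*) = 0 and φ''(x*) = 66. Laplace's method gives
  I(n) ~ e^(−n φ(x*)) · sqrt(2π / (n · φ''(x*))) = sqrt(2π / (66n)) = sqrt(π/(33n)).
This is exact: substituting u = (x − 24)·sqrt(33n) gives I(n) = (1/sqrt(33n)) ∫_{−∞}^{∞} e^(−u^2) du = sqrt(π/(33n)).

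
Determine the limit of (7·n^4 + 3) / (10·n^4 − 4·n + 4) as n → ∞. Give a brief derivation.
lim = 7/10

For large n the leading n^4 terms dominate both numerator and denominator. Dividing top and bottom by n^4, every other term tends to 0, leaving 7/10.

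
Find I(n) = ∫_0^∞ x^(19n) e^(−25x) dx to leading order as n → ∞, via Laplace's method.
I(n) ~ (sqrt(2π·19n) / 25) · (19n/(25e))^(19n)

Write the integrand as exp(19n ln x − 25x) and set f(x) = 19n ln x − 25x. Then f'(x) = 19n/x − 25 = 0 at x* = 19n/25, and f''(x*) = −19n/x*^2 = −25^2/(19n). Laplace's method (interior maximum) gives
  I(n) ~ e^(f(x*)) · sqrt(2π / |f''(x*)|)
        = exp(19n ln(19n/25) − 19n) · sqrt(2π · 19n / 25^2)
        = (19n/25)^(19n) e^(−19n) · sqrt(2π·19n) / 25
        = (sqrt(2π·19n) / 25) · (19n/(25e))^(19n).
This matches Γ(19n+1)/25^(19n+1) with Stirling applied to Γ.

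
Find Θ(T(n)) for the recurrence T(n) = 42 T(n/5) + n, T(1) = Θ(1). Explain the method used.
T(n) = Θ(n^(log_5 42))

Master theorem: compare f(n) = n to n^(log_5 42) where log_5 42 ≈ 2.322. Since 1 < log_5 42, we have f(n) = O(n^(log_5 42 − ε)) for some ε > 0 — Case 1. Hence T(n) = Θ(n^(log_5 42)).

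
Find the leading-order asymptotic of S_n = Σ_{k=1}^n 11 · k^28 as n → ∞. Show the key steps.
S_n ~ 11 · n^29 / 29

By integral comparison (Euler-Maclaurin), Σ_{k=1}^n 11 · k^28 = 11 · ∫_0^n x^28 dx + O(n^28) = 11 · n^29/29 + O(n^28). (Equivalently, Faulhaber's formula gives the same leading term.)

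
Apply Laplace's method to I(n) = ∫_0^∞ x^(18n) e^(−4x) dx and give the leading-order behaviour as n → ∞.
I(n) ~ (sqrt(2π·18n) / 4) · (18n/(4e))^(18n)

Write the integrand as exp(18n ln x − 4x) and set f(x) = 18n ln x − 4x. Then f'(x) = 18n/x − 4 = 0 at x* = 18n/4, and f''(x*) = −18n/x*^2 = −4^2/(18n). Laplace's method (interior maximum) gives
  I(n) ~ e^(f(x*)) · sqrt(2π / |f''(x*)|)
        = exp(18n ln(18n/4) − 18n) · sqrt(2π · 18n / 4^2)
        = (18n/4)^(18n) e^(−18n) · sqrt(2π·18n) / 4
        = (sqrt(2π·18n) / 4) · (18n/(4e))^(18n).
This matches Γ(18n+1)/4^(18n+1) with Stirling applied to Γ.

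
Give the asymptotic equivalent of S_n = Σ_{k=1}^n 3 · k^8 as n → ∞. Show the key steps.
S_n ~ n^9 / 3

By integral comparison (Euler-Maclaurin), Σ_{k=1}^n 3 · k^8 = 3 · ∫_0^n x^8 dx + O(n^8) = 3 · n^9/9 = n^9 / 3 + O(n^8). (Equivalently, Faulhaber's formula gives the same leading term.)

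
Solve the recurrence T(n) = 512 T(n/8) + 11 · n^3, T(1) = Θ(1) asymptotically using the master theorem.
T(n) = Θ(n^3 log n)

log_8 512 = 3, and f(n) = 11 · n^3 = Θ(n^(log_8 512)). This is Case 2 of the master theorem: T(n) = Θ(f(n) · log n) = Θ(n^3 log n).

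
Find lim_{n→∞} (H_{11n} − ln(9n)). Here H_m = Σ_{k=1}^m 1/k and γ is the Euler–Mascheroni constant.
lim = ln(11/9) + γ

By Euler-Maclaurin, H_m = ln m + γ + O(1/m). So
  H_{11n} − ln(9n) = ln(11n) + γ − ln(9n) + O(1/n)
                       = ln(11/9) + γ + O(1/n).
Hence the limit is ln(11/9) + γ.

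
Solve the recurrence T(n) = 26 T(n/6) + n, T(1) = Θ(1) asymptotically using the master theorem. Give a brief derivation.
T(n) = Θ(n^(log_6 26))

Master theorem: compare f(n) = n to n^(log_6 26) where log_6 26 ≈ 1.818. Since 1 < log_6 26, we have f(n) = O(n^(log_6 26 − ε)) for some ε > 0 — Case 1. Hence T(n) = Θ(n^(log_6 26)).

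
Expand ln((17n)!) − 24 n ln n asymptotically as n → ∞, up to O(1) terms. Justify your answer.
ln((17n)!) − 24 n ln n = −7 n ln n + 17(ln 17 − 1) n + (1/2) ln(2π·17n) + O(1/n)

Stirling: ln((17n)!) = 17n ln(17n) − 17n + (1/2) ln(2π·17n) + O(1/n).
Expand 17n ln(17n) = 17n (ln n + ln 17) = 17n ln n + 17n ln 17.
Subtract 24n ln n: leading term is (17 − 24) n ln n = −7 n ln n. The next term is 17n ln 17 − 17n = 17(ln 17 − 1) n. Then the (1/2) ln(2π·17n) correction.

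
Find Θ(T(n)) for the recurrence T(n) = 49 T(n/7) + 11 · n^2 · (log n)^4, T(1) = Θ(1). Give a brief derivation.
T(n) = Θ(n^2 · (log n)^5)

Here log_7 49 = 2 and f(n) = 11 · n^2 · (log n)^4 = Θ(n^(log_7 49) · (log n)^4). This is the extended Case 2 of the master theorem (f matches the critical exponent up to log factors), giving T(n) = Θ(n^(log_7 49) · (log n)^(4+1)) = Θ(n^2 · (log n)^5).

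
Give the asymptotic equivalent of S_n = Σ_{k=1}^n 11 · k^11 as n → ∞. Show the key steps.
S_n ~ 11 · n^12 / 12

By integral comparison (Euler-Maclaurin), Σ_{k=1}^n 11 · k^11 = 11 · ∫_0^n x^11 dx + O(n^11) = 11 · n^12/12 + O(n^11). (Equivalently, Faulhaber's formula gives the same leading term.)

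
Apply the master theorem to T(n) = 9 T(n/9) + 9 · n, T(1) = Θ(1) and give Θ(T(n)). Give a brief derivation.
T(n) = Θ(n log n)

log_9 9 = 1, and f(n) = 9 · n = Θ(n^(log_9 9)). This is Case 2 of the master theorem: T(n) = Θ(f(n) · log n) = Θ(n log n).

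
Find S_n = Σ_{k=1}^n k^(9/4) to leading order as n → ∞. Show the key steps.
S_n ~ (4/13) · n^(13/4)

Integral comparison: Σ_{k=1}^n k^(9/4) = ∫_0^n x^(9/4) dx + O(n^(9/4)). The integral is n^(1 + 9/4) / (1 + 9/4) = n^((9+4)/4) / ((9+4)/4) = (4/13) · n^(13/4).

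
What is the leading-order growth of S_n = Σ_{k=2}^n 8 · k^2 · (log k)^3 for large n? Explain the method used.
S_n ~ 8 · n^3 · (log n)^3 / 3

By integral comparison, S_n = ∫_1^n 8 · x^2 · (log x)^3 dx + O(n^2 · (log n)^3). For the integral, the leading term of ∫_1^n x^2 (log x)^3 dx is n^3/3 · (log n)^3 (by repeated integration by parts; each step lowers the log-exponent and produces a relatively O(1/log n) correction). Hence S_n ~ 8 · n^3 · (log n)^3 / 3.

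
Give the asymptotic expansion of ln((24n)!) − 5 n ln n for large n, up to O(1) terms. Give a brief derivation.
ln((24n)!) − 5 n ln n = 19 n ln n + 24(ln 24 − 1) n + (1/2) ln(2π·24n) + O(1/n)

Stirling: ln((24n)!) = 24n ln(24n) − 24n + (1/2) ln(2π·24n) + O(1/n).
Expand 24n ln(24n) = 24n (ln n + ln 24) = 24n ln n + 24n ln 24.
Subtract 5n ln n: leading term is (24 − 5) n ln n = 19 n ln n. The next term is 24n ln 24 − 24n = 24(ln 24 − 1) n. Then the (1/2) ln(2π·24n) correction.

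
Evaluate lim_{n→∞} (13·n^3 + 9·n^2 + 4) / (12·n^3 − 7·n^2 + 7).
lim = 13/12

For large n the leading n^3 terms dominate both numerator and denominator. Dividing top and bottom by n^3, every other term tends to 0, leaving 13/12.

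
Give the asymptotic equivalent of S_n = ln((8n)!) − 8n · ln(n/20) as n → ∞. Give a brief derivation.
S_n ~ 8n · (ln 160 − 1) + O(ln n)

Stirling: ln((8n)!) = 8n ln(8n) − 8n + O(ln n).
  S_n = 8n ln(8n) − 8n − 8n ln(n/20) + O(ln n)
      = 8n ln(8n) − 8n ln n + 8n ln 20 − 8n + O(ln n)
      = 8n ln 8 + 8n ln 20 − 8n + O(ln n)
      = 8n (ln 160 − 1) + O(ln n).
Numerically ln(160) − 1 ≈ 4.0752.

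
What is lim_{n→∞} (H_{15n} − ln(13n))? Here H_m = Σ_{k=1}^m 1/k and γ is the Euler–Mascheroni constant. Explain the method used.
lim = ln(15/13) + γ

By Euler-Maclaurin, H_m = ln m + γ + O(1/m). So
  H_{15n} − ln(13n) = ln(15n) + γ − ln(13n) + O(1/n)
                       = ln(15/13) + γ + O(1/n).
Hence the limit is ln(15/13) + γ.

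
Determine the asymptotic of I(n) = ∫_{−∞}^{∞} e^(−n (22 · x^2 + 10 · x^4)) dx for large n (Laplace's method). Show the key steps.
I(n) ~ sqrt(π/(22n))

φ(x) = 22 · x^2 + 10 · x^4 has its unique global minimum at x* = 0 (since φ'(x) = 44x + 40x^3 = 0 only at x = 0 for real x with both coefficients positive, and φ → ∞ as |x| → ∞). At x* = 0, φ(0) = 0 and φ''(0) = 44. Laplace's method then gives
  I(n) ~ sqrt(2π / (n · φ''(0))) · e^(−n φ(0)) = sqrt(2π / (44n)) = sqrt(π/(22n)).
The 10 · x^4 term contributes only at subleading order (an O(1/n) relative correction).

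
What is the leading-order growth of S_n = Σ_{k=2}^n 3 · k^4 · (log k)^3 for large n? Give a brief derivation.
S_n ~ 3 · n^5 · (log n)^3 / 5

By integral comparison, S_n = ∫_1^n 3 · x^4 · (log x)^3 dx + O(n^4 · (log n)^3). For the integral, the leading term of ∫_1^n x^4 (log x)^3 dx is n^5/5 · (log n)^3 (by repeated integration by parts; each step lowers the log-exponent and produces a relatively O(1/log n) correction). Hence S_n ~ 3 · n^5 · (log n)^3 / 5.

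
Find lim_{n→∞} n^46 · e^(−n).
lim = 0

Exponentials with base > 1 dominate every fixed polynomial: for any fixed c, n^c / e^n → 0 as n → ∞ (e.g. by the ratio test, or since e^n grows faster than any power of n). Hence n^46 · e^(−n) = n^46 / e^n → 0.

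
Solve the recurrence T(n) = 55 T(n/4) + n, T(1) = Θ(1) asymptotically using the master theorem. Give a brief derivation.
T(n) = Θ(n^(log_4 55))

Master theorem: compare f(n) = n to n^(log_4 55) where log_4 55 ≈ 2.891. Since 1 < log_4 55, we have f(n) = O(n^(log_4 55 − ε)) for some ε > 0 — Case 1. Hence T(n) = Θ(n^(log_4 55)).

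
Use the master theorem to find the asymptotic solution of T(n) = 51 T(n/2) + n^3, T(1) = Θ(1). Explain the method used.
T(n) = Θ(n^(log_2 51))

Master theorem: compare f(n) = n^3 to n^(log_2 51) where log_2 51 ≈ 5.672. Since 3 < log_2 51, we have f(n) = O(n^(log_2 51 − ε)) for some ε > 0 — Case 1. Hence T(n) = Θ(n^(log_2 51)).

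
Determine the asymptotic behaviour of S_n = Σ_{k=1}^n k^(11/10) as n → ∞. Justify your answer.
S_n ~ (10/21) · n^(21/10)

Integral comparison: Σ_{k=1}^n k^(11/10) = ∫_0^n x^(11/10) dx + O(n^(11/10)). The integral is n^(1 + 11/10) / (1 + 11/10) = n^((11+10)/10) / ((11+10)/10) = (10/21) · n^(21/10).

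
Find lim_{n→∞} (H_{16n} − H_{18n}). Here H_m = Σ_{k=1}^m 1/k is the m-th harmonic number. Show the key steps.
lim = ln(16/18) = ln(8/9)

Euler-Maclaurin gives H_m = ln m + γ + 1/(2m) + O(1/m^2). The γ and O(1/m) terms cancel in the difference:
  H_{16n} − H_{18n} = ln(16n) − ln(18n) + O(1/n) = ln(16/18) + O(1/n).
Hence the limit is ln(16/18) = ln(8/9).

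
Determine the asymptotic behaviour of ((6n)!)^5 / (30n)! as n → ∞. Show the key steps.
((6n)!)^5/(30n)! ~ ((2π·6n)^(4/2) / sqrt(5)) · 5^(−5·6n)  →  0

Write N = 6n. Stirling: N! ~ sqrt(2π N)(N/e)^N and (5N)! ~ sqrt(2π·5N)·(5N/e)^(5N).
  (N!)^5/(5N)! ~ (2π N)^(5/2) (N/e)^(5N) / [sqrt(2π·5N) (5N/e)^(5N)]
     = (2π N)^(5/2) / sqrt(2π·5N) · (N/(5N))^(5N)
     = (2π N)^((5−1)/2) / sqrt(5) · 5^(−5N).
Since 5^5 > 1, the factor 5^(−5N) decays exponentially, so the ratio → 0. Substituting N = 6n gives the stated form.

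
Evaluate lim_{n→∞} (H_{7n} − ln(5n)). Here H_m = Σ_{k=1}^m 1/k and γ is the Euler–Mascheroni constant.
lim = ln(7/5) + γ

By Euler-Maclaurin, H_m = ln m + γ + O(1/m). So
  H_{7n} − ln(5n) = ln(7n) + γ − ln(5n) + O(1/n)
                       = ln(7/5) + γ + O(1/n).
Hence the limit is ln(7/5) + γ.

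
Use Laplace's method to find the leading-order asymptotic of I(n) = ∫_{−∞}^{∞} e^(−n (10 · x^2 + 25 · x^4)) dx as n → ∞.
I(n) ~ sqrt(π/(10n))

φ(x) = 10 · x^2 + 25 · x^4 has its unique global minimum at x* = 0 (since φ'(x) = 20x + 100x^3 = 0 only at x = 0 for real x with both coefficients positive, and φ → ∞ as |x| → ∞). At x* = 0, φ(0) = 0 and φ''(0) = 20. Laplace's method then gives
  I(n) ~ sqrt(2π / (n · φ''(0))) · e^(−n φ(0)) = sqrt(2π / (20n)) = sqrt(π/(10n)).
The 25 · x^4 term contributes only at subleading order (an O(1/n) relative correction).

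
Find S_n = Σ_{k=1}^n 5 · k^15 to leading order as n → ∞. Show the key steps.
S_n ~ 5 · n^16 / 16

By integral comparison (Euler-Maclaurin), Σ_{k=1}^n 5 · k^15 = 5 · ∫_0^n x^15 dx + O(n^15) = 5 · n^16/16 + O(n^15). (Equivalently, Faulhaber's formula gives the same leading term.)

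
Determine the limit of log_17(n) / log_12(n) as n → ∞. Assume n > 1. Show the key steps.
lim = ln(12) / ln(17) = log_17(12)

Change of base: log_17(n) = ln n / ln 17 and log_12(n) = ln n / ln 12. The ratio is (ln n / ln 17) · (ln 12 / ln n) = ln 12 / ln 17, a constant independent of n. So the limit is ln 12 / ln 17 = log_17(12).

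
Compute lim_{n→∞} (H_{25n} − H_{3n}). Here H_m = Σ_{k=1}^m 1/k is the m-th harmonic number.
lim = ln(25/3)

Euler-Maclaurin gives H_m = ln m + γ + 1/(2m) + O(1/m^2). The γ and O(1/m) terms cancel in the difference:
  H_{25n} − H_{3n} = ln(25n) − ln(3n) + O(1/n) = ln(25/3) + O(1/n).
Hence the limit is ln(25/3).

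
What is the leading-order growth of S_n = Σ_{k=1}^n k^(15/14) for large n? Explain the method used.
S_n ~ (14/29) · n^(29/14)

Integral comparison: Σ_{k=1}^n k^(15/14) = ∫_0^n x^(15/14) dx + O(n^(15/14)). The integral is n^(1 + 15/14) / (1 + 15/14) = n^((15+14)/14) / ((15+14)/14) = (14/29) · n^(29/14).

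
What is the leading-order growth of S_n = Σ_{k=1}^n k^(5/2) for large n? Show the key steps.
S_n ~ (2/7) · n^(7/2)

Integral comparison: Σ_{k=1}^n k^(5/2) = ∫_0^n x^(5/2) dx + O(n^(5/2)). The integral is n^(1 + 5/2) / (1 + 5/2) = n^((5+2)/2) / ((5+2)/2) = (2/7) · n^(7/2).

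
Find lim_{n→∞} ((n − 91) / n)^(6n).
lim = e^(−546)

Rewrite as (1 − 91/n)^(6n). By the standard limit (1 + x/n)^n → e^x, we have (1 − 91/n)^n → e^(−91), and raising to the 6th power gives e^(−546).
More precisely, ln[(1 − 91/n)^(6n)] = 6n · ln(1 − 91/n) = 6n · (-91/n + O(1/n^2)) = -546 + O(1/n) → -546.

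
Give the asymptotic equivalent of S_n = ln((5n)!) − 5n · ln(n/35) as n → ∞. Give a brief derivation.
S_n ~ 5n · (ln 175 − 1) + O(ln n)

Stirling: ln((5n)!) = 5n ln(5n) − 5n + O(ln n).
  S_n = 5n ln(5n) − 5n − 5n ln(n/35) + O(ln n)
      = 5n ln(5n) − 5n ln n + 5n ln 35 − 5n + O(ln n)
      = 5n ln 5 + 5n ln 35 − 5n + O(ln n)
      = 5n (ln 175 − 1) + O(ln n).
Numerically ln(175) − 1 ≈ 4.1648.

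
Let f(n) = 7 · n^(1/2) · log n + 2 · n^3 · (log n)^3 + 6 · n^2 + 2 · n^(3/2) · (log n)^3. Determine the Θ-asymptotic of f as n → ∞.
f(n) ∈ Θ(n^3 · (log n)^3)

Compare the terms by growth order. For large n, n^a · (log n)^b dominates n^a' · (log n)^b' iff a > a', or (a = a' and b > b'). Ranking the 4 terms shows the dominant one is 2 · n^3 · (log n)^3. Hence f(n) ∈ Θ(n^3 · (log n)^3).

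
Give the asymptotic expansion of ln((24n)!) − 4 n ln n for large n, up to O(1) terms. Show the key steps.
ln((24n)!) − 4 n ln n = 20 n ln n + 24(ln 24 − 1) n + (1/2) ln(2π·24n) + O(1/n)

Stirling: ln((24n)!) = 24n ln(24n) − 24n + (1/2) ln(2π·24n) + O(1/n).
Expand 24n ln(24n) = 24n (ln n + ln 24) = 24n ln n + 24n ln 24.
Subtract 4n ln n: leading term is (24 − 4) n ln n = 20 n ln n. The next term is 24n ln 24 − 24n = 24(ln 24 − 1) n. Then the (1/2) ln(2π·24n) correction.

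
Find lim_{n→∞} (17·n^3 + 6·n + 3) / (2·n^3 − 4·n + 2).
lim = 17/2

For large n the leading n^3 terms dominate both numerator and denominator. Dividing top and bottom by n^3, every other term tends to 0, leaving 17/2.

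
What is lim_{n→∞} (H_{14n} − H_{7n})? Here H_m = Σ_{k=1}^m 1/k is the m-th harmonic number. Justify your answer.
lim = ln(14/7) = ln 2

Euler-Maclaurin gives H_m = ln m + γ + 1/(2m) + O(1/m^2). The γ and O(1/m) terms cancel in the difference:
  H_{14n} − H_{7n} = ln(14n) − ln(7n) + O(1/n) = ln(14/7) + O(1/n).
Hence the limit is ln(14/7) = ln 2.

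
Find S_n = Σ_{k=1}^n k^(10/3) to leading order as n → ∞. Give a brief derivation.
S_n ~ (3/13) · n^(13/3)

Integral comparison: Σ_{k=1}^n k^(10/3) = ∫_0^n x^(10/3) dx + O(n^(10/3)). The integral is n^(1 + 10/3) / (1 + 10/3) = n^((10+3)/3) / ((10+3)/3) = (3/13) · n^(13/3).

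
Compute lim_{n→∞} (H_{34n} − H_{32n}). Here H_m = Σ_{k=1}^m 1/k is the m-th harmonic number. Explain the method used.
lim = ln(34/32) = ln(17/16)

Euler-Maclaurin gives H_m = ln m + γ + 1/(2m) + O(1/m^2). The γ and O(1/m) terms cancel in the difference:
  H_{34n} − H_{32n} = ln(34n) − ln(32n) + O(1/n) = ln(34/32) + O(1/n).
Hence the limit is ln(34/32) = ln(17/16).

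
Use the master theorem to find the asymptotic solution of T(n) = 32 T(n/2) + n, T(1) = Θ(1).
T(n) = Θ(n^5)

Master theorem: compare f(n) = n to n^(log_2 32) where log_2 32 = 5. Since 1 < log_2 32, we have f(n) = O(n^(log_2 32 − ε)) for some ε > 0 — Case 1. Hence T(n) = Θ(n^(log_2 32)) = Θ(n^5).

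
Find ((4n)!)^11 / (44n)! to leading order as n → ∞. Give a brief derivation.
((4n)!)^11/(44n)! ~ ((2π·4n)^(10/2) / sqrt(11)) · 11^(−11·4n)  →  0

Write N = 4n. Stirling: N! ~ sqrt(2π N)(N/e)^N and (11N)! ~ sqrt(2π·11N)·(11N/e)^(11N).
  (N!)^11/(11N)! ~ (2π N)^(11/2) (N/e)^(11N) / [sqrt(2π·11N) (11N/e)^(11N)]
     = (2π N)^(11/2) / sqrt(2π·11N) · (N/(11N))^(11N)
     = (2π N)^((11−1)/2) / sqrt(11) · 11^(−11N).
Since 11^11 > 1, the factor 11^(−11N) decays exponentially, so the ratio → 0. Substituting N = 4n gives the stated form.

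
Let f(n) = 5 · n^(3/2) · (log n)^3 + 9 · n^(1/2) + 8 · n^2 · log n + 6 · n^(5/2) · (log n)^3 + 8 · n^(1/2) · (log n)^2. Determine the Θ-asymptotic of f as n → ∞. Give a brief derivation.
f(n) ∈ Θ(n^(5/2) · (log n)^3)

Compare the terms by growth order. For large n, n^a · (log n)^b dominates n^a' · (log n)^b' iff a > a', or (a = a' and b > b'). Ranking the 5 terms shows the dominant one is 6 · n^(5/2) · (log n)^3. Hence f(n) ∈ Θ(n^(5/2) · (log n)^3).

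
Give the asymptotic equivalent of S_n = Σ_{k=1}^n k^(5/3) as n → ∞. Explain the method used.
S_n ~ (3/8) · n^(8/3)

Integral comparison: Σ_{k=1}^n k^(5/3) = ∫_0^n x^(5/3) dx + O(n^(5/3)). The integral is n^(1 + 5/3) / (1 + 5/3) = n^((5+3)/3) / ((5+3)/3) = (3/8) · n^(8/3).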